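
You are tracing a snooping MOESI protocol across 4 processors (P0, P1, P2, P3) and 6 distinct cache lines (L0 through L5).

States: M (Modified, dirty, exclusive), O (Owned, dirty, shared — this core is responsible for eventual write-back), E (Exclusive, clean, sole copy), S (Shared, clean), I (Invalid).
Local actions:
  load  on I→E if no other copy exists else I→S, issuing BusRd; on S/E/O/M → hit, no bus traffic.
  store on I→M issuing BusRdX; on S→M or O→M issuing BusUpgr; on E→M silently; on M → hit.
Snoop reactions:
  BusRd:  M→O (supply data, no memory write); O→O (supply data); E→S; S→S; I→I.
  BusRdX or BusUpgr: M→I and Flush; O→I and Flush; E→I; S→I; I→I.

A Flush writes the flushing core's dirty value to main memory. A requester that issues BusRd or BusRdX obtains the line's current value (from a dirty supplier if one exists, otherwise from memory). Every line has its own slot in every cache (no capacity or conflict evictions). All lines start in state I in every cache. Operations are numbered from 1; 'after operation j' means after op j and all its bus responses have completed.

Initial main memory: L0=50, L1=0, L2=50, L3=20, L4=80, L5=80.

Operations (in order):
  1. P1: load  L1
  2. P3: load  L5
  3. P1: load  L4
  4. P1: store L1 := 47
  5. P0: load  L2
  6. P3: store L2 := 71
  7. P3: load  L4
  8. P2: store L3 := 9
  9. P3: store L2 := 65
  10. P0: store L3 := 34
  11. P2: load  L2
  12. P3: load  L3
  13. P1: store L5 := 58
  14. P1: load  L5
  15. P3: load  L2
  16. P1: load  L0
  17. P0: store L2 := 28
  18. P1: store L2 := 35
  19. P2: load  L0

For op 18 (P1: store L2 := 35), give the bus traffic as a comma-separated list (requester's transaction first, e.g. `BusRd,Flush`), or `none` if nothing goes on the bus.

step 1: P1: load  L1  ⟶  IEII  (L1)  txn=BusRd  M[L1]=0
step 2: P3: load  L5  ⟶  IIIE  (L5)  txn=BusRd  M[L5]=80
step 3: P1: load  L4  ⟶  IEII  (L4)  txn=BusRd  M[L4]=80
step 4: P1: store L1 := 47  ⟶  IMII  (L1)  txn=∅  M[L1]=0
step 5: P0: load  L2  ⟶  EIII  (L2)  txn=BusRd  M[L2]=50
step 6: P3: store L2 := 71  ⟶  IIIM  (L2)  txn=BusRdX  M[L2]=50
step 7: P3: load  L4  ⟶  ISIS  (L4)  txn=BusRd  M[L4]=80
step 8: P2: store L3 := 9  ⟶  IIMI  (L3)  txn=BusRdX  M[L3]=20
step 9: P3: store L2 := 65  ⟶  IIIM  (L2)  txn=∅  M[L2]=50
step 10: P0: store L3 := 34  ⟶  MIII  (L3)  txn=BusRdX+Flush  M[L3]=9
step 11: P2: load  L2  ⟶  IISO  (L2)  txn=BusRd  M[L2]=50
step 12: P3: load  L3  ⟶  OIIS  (L3)  txn=BusRd  M[L3]=9
step 13: P1: store L5 := 58  ⟶  IMII  (L5)  txn=BusRdX  M[L5]=80
step 14: P1: load  L5  ⟶  IMII  (L5)  txn=∅  M[L5]=80
step 15: P3: load  L2  ⟶  IISO  (L2)  txn=∅  M[L2]=50
step 16: P1: load  L0  ⟶  IEII  (L0)  txn=BusRd  M[L0]=50
step 17: P0: store L2 := 28  ⟶  MIII  (L2)  txn=BusRdX+Flush  M[L2]=65
step 18: P1: store L2 := 35  ⟶  IMII  (L2)  txn=BusRdX+Flush  M[L2]=28
step 19: P2: load  L0  ⟶  ISSI  (L0)  txn=BusRd  M[L0]=50

bus = BusRdX,Flush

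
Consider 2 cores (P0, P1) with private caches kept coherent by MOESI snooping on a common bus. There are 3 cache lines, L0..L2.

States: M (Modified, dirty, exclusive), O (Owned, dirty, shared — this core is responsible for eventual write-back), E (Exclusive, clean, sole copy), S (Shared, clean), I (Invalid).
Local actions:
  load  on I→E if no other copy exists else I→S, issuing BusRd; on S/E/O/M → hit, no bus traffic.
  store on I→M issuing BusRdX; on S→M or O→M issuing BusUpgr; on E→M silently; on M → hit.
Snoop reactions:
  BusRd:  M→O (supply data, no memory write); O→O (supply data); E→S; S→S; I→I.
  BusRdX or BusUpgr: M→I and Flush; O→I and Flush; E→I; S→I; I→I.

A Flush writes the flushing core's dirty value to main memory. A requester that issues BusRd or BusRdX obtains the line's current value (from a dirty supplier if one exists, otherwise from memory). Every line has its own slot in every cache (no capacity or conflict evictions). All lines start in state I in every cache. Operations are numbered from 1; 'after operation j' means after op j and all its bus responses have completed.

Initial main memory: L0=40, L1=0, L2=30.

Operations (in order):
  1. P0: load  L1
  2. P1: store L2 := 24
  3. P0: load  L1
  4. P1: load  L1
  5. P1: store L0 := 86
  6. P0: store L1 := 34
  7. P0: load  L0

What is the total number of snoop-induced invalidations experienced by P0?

invalidations = 0

  op1 P0: load  L1 → E/I on L1; bus BusRd; mem=0
  op2 P1: store L2 := 24 → I/M on L2; bus BusRdX; mem=30
  op3 P0: load  L1 → E/I on L1; bus (none); mem=0
  op4 P1: load  L1 → S/S on L1; bus BusRd; mem=0
  op5 P1: store L0 := 86 → I/M on L0; bus BusRdX; mem=40
  op6 P0: store L1 := 34 → M/I on L1; bus BusUpgr; mem=0
  op7 P0: load  L0 → S/O on L0; bus BusRd; mem=40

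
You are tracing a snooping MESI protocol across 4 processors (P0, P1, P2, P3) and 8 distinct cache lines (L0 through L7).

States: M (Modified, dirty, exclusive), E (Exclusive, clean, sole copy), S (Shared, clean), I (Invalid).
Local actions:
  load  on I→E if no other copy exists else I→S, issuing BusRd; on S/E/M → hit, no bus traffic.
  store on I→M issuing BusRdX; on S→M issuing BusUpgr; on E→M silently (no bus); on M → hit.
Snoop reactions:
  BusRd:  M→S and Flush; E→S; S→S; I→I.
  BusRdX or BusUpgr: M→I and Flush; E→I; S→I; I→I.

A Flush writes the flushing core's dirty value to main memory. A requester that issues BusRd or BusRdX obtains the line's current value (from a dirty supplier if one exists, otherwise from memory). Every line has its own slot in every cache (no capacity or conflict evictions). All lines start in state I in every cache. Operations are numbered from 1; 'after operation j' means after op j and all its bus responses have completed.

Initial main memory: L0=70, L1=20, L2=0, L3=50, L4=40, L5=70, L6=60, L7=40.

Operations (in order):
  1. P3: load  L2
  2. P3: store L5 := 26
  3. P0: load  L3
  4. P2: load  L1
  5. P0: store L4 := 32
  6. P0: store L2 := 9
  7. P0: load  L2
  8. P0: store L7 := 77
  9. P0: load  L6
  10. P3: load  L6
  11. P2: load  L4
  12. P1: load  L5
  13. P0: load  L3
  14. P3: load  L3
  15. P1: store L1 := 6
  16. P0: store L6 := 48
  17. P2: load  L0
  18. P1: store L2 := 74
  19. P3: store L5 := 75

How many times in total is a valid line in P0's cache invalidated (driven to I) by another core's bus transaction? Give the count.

invalidations = 1

[1] P3: load  L2 | P0:I, P1:I, P2:I, P3:E(0) | bus: BusRd
[2] P3: store L5 := 26 | P0:I, P1:I, P2:I, P3:M(26) | bus: BusRdX
[3] P0: load  L3 | P0:E(50), P1:I, P2:I, P3:I | bus: BusRd
[4] P2: load  L1 | P0:I, P1:I, P2:E(20), P3:I | bus: BusRd
[5] P0: store L4 := 32 | P0:M(32), P1:I, P2:I, P3:I | bus: BusRdX
[6] P0: store L2 := 9 | P0:M(9), P1:I, P2:I, P3:I | bus: BusRdX
[7] P0: load  L2 | P0:M(9), P1:I, P2:I, P3:I | bus: none
[8] P0: store L7 := 77 | P0:M(77), P1:I, P2:I, P3:I | bus: BusRdX
[9] P0: load  L6 | P0:E(60), P1:I, P2:I, P3:I | bus: BusRd
[10] P3: load  L6 | P0:S(60), P1:I, P2:I, P3:S(60) | bus: BusRd
[11] P2: load  L4 | P0:S(32), P1:I, P2:S(32), P3:I | bus: BusRd,Flush
[12] P1: load  L5 | P0:I, P1:S(26), P2:I, P3:S(26) | bus: BusRd,Flush
[13] P0: load  L3 | P0:E(50), P1:I, P2:I, P3:I | bus: none
[14] P3: load  L3 | P0:S(50), P1:I, P2:I, P3:S(50) | bus: BusRd
[15] P1: store L1 := 6 | P0:I, P1:M(6), P2:I, P3:I | bus: BusRdX
[16] P0: store L6 := 48 | P0:M(48), P1:I, P2:I, P3:I | bus: BusUpgr
[17] P2: load  L0 | P0:I, P1:I, P2:E(70), P3:I | bus: BusRd
[18] P1: store L2 := 74 | P0:I, P1:M(74), P2:I, P3:I | bus: BusRdX,Flush
[19] P3: store L5 := 75 | P0:I, P1:I, P2:I, P3:M(75) | bus: BusUpgr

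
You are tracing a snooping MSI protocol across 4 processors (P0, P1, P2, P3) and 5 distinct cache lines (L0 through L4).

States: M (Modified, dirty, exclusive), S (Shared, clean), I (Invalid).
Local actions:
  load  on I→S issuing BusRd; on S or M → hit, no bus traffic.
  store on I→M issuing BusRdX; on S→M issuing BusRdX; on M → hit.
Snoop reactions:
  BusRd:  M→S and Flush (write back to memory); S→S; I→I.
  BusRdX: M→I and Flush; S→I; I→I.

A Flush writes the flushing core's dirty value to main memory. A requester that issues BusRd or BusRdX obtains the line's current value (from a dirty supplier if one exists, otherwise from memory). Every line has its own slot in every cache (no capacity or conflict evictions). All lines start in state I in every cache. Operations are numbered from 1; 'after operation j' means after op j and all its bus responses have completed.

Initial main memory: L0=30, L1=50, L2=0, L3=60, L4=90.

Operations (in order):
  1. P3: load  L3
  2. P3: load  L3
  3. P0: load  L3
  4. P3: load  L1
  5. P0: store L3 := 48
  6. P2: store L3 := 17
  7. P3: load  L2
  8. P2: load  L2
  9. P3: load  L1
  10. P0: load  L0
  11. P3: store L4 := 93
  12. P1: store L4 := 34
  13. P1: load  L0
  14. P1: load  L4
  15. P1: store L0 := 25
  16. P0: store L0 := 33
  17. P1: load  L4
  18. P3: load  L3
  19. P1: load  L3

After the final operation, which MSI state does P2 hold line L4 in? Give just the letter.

  op1 P3: load  L3 → I/I/I/S on L3; bus BusRd; mem=60
  op2 P3: load  L3 → I/I/I/S on L3; bus (none); mem=60
  op3 P0: load  L3 → S/I/I/S on L3; bus BusRd; mem=60
  op4 P3: load  L1 → I/I/I/S on L1; bus BusRd; mem=50
  op5 P0: store L3 := 48 → M/I/I/I on L3; bus BusRdX; mem=60
  op6 P2: store L3 := 17 → I/I/M/I on L3; bus BusRdX Flush; mem=48
  op7 P3: load  L2 → I/I/I/S on L2; bus BusRd; mem=0
  op8 P2: load  L2 → I/I/S/S on L2; bus BusRd; mem=0
  op9 P3: load  L1 → I/I/I/S on L1; bus (none); mem=50
  op10 P0: load  L0 → S/I/I/I on L0; bus BusRd; mem=30
  op11 P3: store L4 := 93 → I/I/I/M on L4; bus BusRdX; mem=90
  op12 P1: store L4 := 34 → I/M/I/I on L4; bus BusRdX Flush; mem=93
  op13 P1: load  L0 → S/S/I/I on L0; bus BusRd; mem=30
  op14 P1: load  L4 → I/M/I/I on L4; bus (none); mem=93
  op15 P1: store L0 := 25 → I/M/I/I on L0; bus BusRdX; mem=30
  op16 P0: store L0 := 33 → M/I/I/I on L0; bus BusRdX Flush; mem=25
  op17 P1: load  L4 → I/M/I/I on L4; bus (none); mem=93
  op18 P3: load  L3 → I/I/S/S on L3; bus BusRd Flush; mem=17
  op19 P1: load  L3 → I/S/S/S on L3; bus BusRd; mem=17

state = I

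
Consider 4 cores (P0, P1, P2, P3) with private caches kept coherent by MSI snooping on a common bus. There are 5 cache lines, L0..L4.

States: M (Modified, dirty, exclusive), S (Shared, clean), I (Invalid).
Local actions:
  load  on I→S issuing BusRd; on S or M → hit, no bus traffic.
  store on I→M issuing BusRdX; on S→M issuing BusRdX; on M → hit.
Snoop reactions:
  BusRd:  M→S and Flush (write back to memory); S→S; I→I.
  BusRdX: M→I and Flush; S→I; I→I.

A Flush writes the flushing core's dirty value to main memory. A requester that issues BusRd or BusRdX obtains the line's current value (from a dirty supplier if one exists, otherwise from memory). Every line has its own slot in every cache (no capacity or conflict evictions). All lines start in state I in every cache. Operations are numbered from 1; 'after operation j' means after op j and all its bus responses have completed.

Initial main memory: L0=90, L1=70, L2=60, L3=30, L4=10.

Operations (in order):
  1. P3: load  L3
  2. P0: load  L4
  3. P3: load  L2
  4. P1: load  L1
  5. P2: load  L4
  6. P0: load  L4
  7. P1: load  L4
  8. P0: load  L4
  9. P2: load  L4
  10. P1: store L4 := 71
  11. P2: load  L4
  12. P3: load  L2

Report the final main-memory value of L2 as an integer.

memory[L2] = 60

1. P3: load  L3  bus=[BusRd]  L3: P0=I P1=I P2=I P3=S  mem[L3]=30
2. P0: load  L4  bus=[BusRd]  L4: P0=S P1=I P2=I P3=I  mem[L4]=10
3. P3: load  L2  bus=[BusRd]  L2: P0=I P1=I P2=I P3=S  mem[L2]=60
4. P1: load  L1  bus=[BusRd]  L1: P0=I P1=S P2=I P3=I  mem[L1]=70
5. P2: load  L4  bus=[BusRd]  L4: P0=S P1=I P2=S P3=I  mem[L4]=10
6. P0: load  L4  bus=[-]  L4: P0=S P1=I P2=S P3=I  mem[L4]=10
7. P1: load  L4  bus=[BusRd]  L4: P0=S P1=S P2=S P3=I  mem[L4]=10
8. P0: load  L4  bus=[-]  L4: P0=S P1=S P2=S P3=I  mem[L4]=10
9. P2: load  L4  bus=[-]  L4: P0=S P1=S P2=S P3=I  mem[L4]=10
10. P1: store L4 := 71  bus=[BusRdX]  L4: P0=I P1=M P2=I P3=I  mem[L4]=10
11. P2: load  L4  bus=[BusRd,Flush]  L4: P0=I P1=S P2=S P3=I  mem[L4]=71
12. P3: load  L2  bus=[-]  L2: P0=I P1=I P2=I P3=S  mem[L2]=60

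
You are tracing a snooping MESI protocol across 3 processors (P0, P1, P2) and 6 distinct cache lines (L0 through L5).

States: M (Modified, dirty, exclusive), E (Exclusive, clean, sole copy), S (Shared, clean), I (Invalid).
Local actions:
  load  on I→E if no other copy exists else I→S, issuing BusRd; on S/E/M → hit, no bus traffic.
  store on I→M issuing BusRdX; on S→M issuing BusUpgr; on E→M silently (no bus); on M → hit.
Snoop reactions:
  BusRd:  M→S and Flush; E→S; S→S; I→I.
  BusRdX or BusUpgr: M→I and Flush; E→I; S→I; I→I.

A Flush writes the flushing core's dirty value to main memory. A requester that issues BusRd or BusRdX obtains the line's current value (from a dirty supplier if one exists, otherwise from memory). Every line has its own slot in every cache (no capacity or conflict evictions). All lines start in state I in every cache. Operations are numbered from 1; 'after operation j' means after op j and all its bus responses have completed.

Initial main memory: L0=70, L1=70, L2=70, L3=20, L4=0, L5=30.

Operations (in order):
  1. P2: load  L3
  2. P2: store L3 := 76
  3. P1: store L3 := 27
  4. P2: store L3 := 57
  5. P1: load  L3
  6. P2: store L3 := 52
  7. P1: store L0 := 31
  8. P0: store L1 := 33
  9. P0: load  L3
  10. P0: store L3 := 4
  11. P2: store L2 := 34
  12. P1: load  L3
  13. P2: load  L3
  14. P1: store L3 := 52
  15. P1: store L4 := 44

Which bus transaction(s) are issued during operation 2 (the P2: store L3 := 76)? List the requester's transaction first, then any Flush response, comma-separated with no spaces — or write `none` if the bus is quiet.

  op1 P2: load  L3 → I/I/E on L3; bus BusRd; mem=20
  op2 P2: store L3 := 76 → I/I/M on L3; bus (none); mem=20
  op3 P1: store L3 := 27 → I/M/I on L3; bus BusRdX Flush; mem=76
  op4 P2: store L3 := 57 → I/I/M on L3; bus BusRdX Flush; mem=27
  op5 P1: load  L3 → I/S/S on L3; bus BusRd Flush; mem=57
  op6 P2: store L3 := 52 → I/I/M on L3; bus BusUpgr; mem=57
  op7 P1: store L0 := 31 → I/M/I on L0; bus BusRdX; mem=70
  op8 P0: store L1 := 33 → M/I/I on L1; bus BusRdX; mem=70
  op9 P0: load  L3 → S/I/S on L3; bus BusRd Flush; mem=52
  op10 P0: store L3 := 4 → M/I/I on L3; bus BusUpgr; mem=52
  op11 P2: store L2 := 34 → I/I/M on L2; bus BusRdX; mem=70
  op12 P1: load  L3 → S/S/I on L3; bus BusRd Flush; mem=4
  op13 P2: load  L3 → S/S/S on L3; bus BusRd; mem=4
  op14 P1: store L3 := 52 → I/M/I on L3; bus BusUpgr; mem=4
  op15 P1: store L4 := 44 → I/M/I on L4; bus BusRdX; mem=0

bus = none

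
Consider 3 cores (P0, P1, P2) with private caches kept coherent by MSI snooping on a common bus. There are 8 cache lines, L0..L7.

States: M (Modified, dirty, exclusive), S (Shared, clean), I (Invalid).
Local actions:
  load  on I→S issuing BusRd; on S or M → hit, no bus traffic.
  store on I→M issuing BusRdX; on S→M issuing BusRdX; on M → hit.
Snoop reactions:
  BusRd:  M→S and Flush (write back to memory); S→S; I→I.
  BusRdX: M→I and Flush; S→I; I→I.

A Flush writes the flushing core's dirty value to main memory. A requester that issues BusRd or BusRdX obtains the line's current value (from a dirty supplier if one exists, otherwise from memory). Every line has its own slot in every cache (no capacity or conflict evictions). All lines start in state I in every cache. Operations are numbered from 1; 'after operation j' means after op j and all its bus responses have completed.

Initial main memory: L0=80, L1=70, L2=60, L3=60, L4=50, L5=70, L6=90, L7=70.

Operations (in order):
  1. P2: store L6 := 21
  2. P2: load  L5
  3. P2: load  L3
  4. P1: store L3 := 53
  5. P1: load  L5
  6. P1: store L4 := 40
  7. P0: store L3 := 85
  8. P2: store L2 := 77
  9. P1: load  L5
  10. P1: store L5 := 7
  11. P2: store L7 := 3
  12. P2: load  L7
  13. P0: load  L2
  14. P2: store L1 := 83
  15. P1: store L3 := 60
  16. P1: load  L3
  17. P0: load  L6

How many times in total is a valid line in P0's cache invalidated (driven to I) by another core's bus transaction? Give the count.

invalidations = 1

[1] P2: store L6 := 21 | P0:I, P1:I, P2:M(21) | bus: BusRdX
[2] P2: load  L5 | P0:I, P1:I, P2:S(70) | bus: BusRd
[3] P2: load  L3 | P0:I, P1:I, P2:S(60) | bus: BusRd
[4] P1: store L3 := 53 | P0:I, P1:M(53), P2:I | bus: BusRdX
[5] P1: load  L5 | P0:I, P1:S(70), P2:S(70) | bus: BusRd
[6] P1: store L4 := 40 | P0:I, P1:M(40), P2:I | bus: BusRdX
[7] P0: store L3 := 85 | P0:M(85), P1:I, P2:I | bus: BusRdX,Flush
[8] P2: store L2 := 77 | P0:I, P1:I, P2:M(77) | bus: BusRdX
[9] P1: load  L5 | P0:I, P1:S(70), P2:S(70) | bus: none
[10] P1: store L5 := 7 | P0:I, P1:M(7), P2:I | bus: BusRdX
[11] P2: store L7 := 3 | P0:I, P1:I, P2:M(3) | bus: BusRdX
[12] P2: load  L7 | P0:I, P1:I, P2:M(3) | bus: none
[13] P0: load  L2 | P0:S(77), P1:I, P2:S(77) | bus: BusRd,Flush
[14] P2: store L1 := 83 | P0:I, P1:I, P2:M(83) | bus: BusRdX
[15] P1: store L3 := 60 | P0:I, P1:M(60), P2:I | bus: BusRdX,Flush
[16] P1: load  L3 | P0:I, P1:M(60), P2:I | bus: none
[17] P0: load  L6 | P0:S(21), P1:I, P2:S(21) | bus: BusRd,Flush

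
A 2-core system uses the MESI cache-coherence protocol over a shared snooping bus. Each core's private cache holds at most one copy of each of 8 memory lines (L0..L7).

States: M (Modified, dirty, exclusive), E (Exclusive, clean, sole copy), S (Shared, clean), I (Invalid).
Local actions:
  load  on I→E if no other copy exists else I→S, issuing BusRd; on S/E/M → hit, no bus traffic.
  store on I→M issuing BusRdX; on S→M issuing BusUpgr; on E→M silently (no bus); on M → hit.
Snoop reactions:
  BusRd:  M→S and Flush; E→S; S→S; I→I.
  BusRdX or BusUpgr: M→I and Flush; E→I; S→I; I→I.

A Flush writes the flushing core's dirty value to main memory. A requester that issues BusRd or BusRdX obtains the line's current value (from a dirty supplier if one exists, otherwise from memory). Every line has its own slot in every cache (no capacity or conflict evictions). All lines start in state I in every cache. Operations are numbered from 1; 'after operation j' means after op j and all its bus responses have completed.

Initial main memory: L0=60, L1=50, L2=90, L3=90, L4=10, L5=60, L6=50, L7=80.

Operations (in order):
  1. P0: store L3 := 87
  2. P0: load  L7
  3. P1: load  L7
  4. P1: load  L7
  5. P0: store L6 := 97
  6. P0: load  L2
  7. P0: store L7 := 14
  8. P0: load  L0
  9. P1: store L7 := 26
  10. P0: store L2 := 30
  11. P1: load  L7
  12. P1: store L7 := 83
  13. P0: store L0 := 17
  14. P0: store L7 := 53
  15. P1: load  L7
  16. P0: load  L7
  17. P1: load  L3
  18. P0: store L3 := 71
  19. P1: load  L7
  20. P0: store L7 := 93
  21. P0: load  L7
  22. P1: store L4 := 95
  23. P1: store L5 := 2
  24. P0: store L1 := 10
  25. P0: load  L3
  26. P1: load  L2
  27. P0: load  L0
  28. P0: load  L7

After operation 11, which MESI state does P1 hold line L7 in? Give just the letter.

1. P0: store L3 := 87  bus=[BusRdX]  L3: P0=M P1=I  mem[L3]=90
2. P0: load  L7  bus=[BusRd]  L7: P0=E P1=I  mem[L7]=80
3. P1: load  L7  bus=[BusRd]  L7: P0=S P1=S  mem[L7]=80
4. P1: load  L7  bus=[-]  L7: P0=S P1=S  mem[L7]=80
5. P0: store L6 := 97  bus=[BusRdX]  L6: P0=M P1=I  mem[L6]=50
6. P0: load  L2  bus=[BusRd]  L2: P0=E P1=I  mem[L2]=90
7. P0: store L7 := 14  bus=[BusUpgr]  L7: P0=M P1=I  mem[L7]=80
8. P0: load  L0  bus=[BusRd]  L0: P0=E P1=I  mem[L0]=60
9. P1: store L7 := 26  bus=[BusRdX,Flush]  L7: P0=I P1=M  mem[L7]=14
10. P0: store L2 := 30  bus=[-]  L2: P0=M P1=I  mem[L2]=90
11. P1: load  L7  bus=[-]  L7: P0=I P1=M  mem[L7]=14
12. P1: store L7 := 83  bus=[-]  L7: P0=I P1=M  mem[L7]=14
13. P0: store L0 := 17  bus=[-]  L0: P0=M P1=I  mem[L0]=60
14. P0: store L7 := 53  bus=[BusRdX,Flush]  L7: P0=M P1=I  mem[L7]=83
15. P1: load  L7  bus=[BusRd,Flush]  L7: P0=S P1=S  mem[L7]=53
16. P0: load  L7  bus=[-]  L7: P0=S P1=S  mem[L7]=53
17. P1: load  L3  bus=[BusRd,Flush]  L3: P0=S P1=S  mem[L3]=87
18. P0: store L3 := 71  bus=[BusUpgr]  L3: P0=M P1=I  mem[L3]=87
19. P1: load  L7  bus=[-]  L7: P0=S P1=S  mem[L7]=53
20. P0: store L7 := 93  bus=[BusUpgr]  L7: P0=M P1=I  mem[L7]=53
21. P0: load  L7  bus=[-]  L7: P0=M P1=I  mem[L7]=53
22. P1: store L4 := 95  bus=[BusRdX]  L4: P0=I P1=M  mem[L4]=10
23. P1: store L5 := 2  bus=[BusRdX]  L5: P0=I P1=M  mem[L5]=60
24. P0: store L1 := 10  bus=[BusRdX]  L1: P0=M P1=I  mem[L1]=50
25. P0: load  L3  bus=[-]  L3: P0=M P1=I  mem[L3]=87
26. P1: load  L2  bus=[BusRd,Flush]  L2: P0=S P1=S  mem[L2]=30
27. P0: load  L0  bus=[-]  L0: P0=M P1=I  mem[L0]=60
28. P0: load  L7  bus=[-]  L7: P0=M P1=I  mem[L7]=53

state = M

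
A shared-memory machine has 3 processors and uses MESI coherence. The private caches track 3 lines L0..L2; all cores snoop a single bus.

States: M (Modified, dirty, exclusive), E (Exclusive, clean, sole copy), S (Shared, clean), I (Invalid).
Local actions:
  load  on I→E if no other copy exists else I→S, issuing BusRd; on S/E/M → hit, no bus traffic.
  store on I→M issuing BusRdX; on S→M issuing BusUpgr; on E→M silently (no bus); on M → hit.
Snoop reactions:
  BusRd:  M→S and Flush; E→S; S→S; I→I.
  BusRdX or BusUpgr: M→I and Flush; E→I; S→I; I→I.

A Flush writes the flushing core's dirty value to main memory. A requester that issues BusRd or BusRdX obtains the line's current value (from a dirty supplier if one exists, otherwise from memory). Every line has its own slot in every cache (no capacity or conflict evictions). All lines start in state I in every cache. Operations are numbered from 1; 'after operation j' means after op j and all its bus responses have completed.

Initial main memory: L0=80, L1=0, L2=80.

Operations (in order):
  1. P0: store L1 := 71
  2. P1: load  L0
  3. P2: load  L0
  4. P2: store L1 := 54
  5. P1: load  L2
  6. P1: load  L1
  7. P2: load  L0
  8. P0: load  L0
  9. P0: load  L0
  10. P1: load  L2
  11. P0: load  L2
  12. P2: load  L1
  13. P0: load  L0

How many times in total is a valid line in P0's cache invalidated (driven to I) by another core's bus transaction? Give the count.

[1] P0: store L1 := 71 | P0:M(71), P1:I, P2:I | bus: BusRdX
[2] P1: load  L0 | P0:I, P1:E(80), P2:I | bus: BusRd
[3] P2: load  L0 | P0:I, P1:S(80), P2:S(80) | bus: BusRd
[4] P2: store L1 := 54 | P0:I, P1:I, P2:M(54) | bus: BusRdX,Flush
[5] P1: load  L2 | P0:I, P1:E(80), P2:I | bus: BusRd
[6] P1: load  L1 | P0:I, P1:S(54), P2:S(54) | bus: BusRd,Flush
[7] P2: load  L0 | P0:I, P1:S(80), P2:S(80) | bus: none
[8] P0: load  L0 | P0:S(80), P1:S(80), P2:S(80) | bus: BusRd
[9] P0: load  L0 | P0:S(80), P1:S(80), P2:S(80) | bus: none
[10] P1: load  L2 | P0:I, P1:E(80), P2:I | bus: none
[11] P0: load  L2 | P0:S(80), P1:S(80), P2:I | bus: BusRd
[12] P2: load  L1 | P0:I, P1:S(54), P2:S(54) | bus: none
[13] P0: load  L0 | P0:S(80), P1:S(80), P2:S(80) | bus: none

invalidations = 1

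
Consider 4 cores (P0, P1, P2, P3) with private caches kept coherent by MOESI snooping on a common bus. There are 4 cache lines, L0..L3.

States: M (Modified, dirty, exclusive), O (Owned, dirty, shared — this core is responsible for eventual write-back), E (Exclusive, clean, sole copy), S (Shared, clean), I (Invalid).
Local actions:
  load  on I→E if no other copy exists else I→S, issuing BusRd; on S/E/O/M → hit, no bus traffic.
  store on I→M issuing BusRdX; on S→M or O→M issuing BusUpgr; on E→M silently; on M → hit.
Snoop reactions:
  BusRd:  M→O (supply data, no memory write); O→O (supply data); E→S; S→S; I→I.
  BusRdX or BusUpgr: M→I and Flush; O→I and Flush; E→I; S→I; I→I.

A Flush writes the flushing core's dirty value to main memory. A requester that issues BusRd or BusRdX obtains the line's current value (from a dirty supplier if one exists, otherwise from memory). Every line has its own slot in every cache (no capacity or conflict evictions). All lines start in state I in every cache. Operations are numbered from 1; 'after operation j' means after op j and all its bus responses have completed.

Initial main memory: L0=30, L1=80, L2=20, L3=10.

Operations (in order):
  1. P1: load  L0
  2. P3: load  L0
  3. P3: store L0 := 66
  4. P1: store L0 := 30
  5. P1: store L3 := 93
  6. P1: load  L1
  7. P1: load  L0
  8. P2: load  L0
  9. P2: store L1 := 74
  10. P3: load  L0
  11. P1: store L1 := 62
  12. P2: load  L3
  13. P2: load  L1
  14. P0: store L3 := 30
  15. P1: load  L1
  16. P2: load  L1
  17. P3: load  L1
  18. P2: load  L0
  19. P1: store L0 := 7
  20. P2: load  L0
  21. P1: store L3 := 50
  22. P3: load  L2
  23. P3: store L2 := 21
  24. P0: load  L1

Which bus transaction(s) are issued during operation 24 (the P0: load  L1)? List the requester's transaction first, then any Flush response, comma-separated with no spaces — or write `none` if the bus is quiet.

bus = BusRd

[1] P1: load  L0 | P0:I, P1:E(30), P2:I, P3:I | bus: BusRd
[2] P3: load  L0 | P0:I, P1:S(30), P2:I, P3:S(30) | bus: BusRd
[3] P3: store L0 := 66 | P0:I, P1:I, P2:I, P3:M(66) | bus: BusUpgr
[4] P1: store L0 := 30 | P0:I, P1:M(30), P2:I, P3:I | bus: BusRdX,Flush
[5] P1: store L3 := 93 | P0:I, P1:M(93), P2:I, P3:I | bus: BusRdX
[6] P1: load  L1 | P0:I, P1:E(80), P2:I, P3:I | bus: BusRd
[7] P1: load  L0 | P0:I, P1:M(30), P2:I, P3:I | bus: none
[8] P2: load  L0 | P0:I, P1:O(30), P2:S(30), P3:I | bus: BusRd
[9] P2: store L1 := 74 | P0:I, P1:I, P2:M(74), P3:I | bus: BusRdX
[10] P3: load  L0 | P0:I, P1:O(30), P2:S(30), P3:S(30) | bus: BusRd
[11] P1: store L1 := 62 | P0:I, P1:M(62), P2:I, P3:I | bus: BusRdX,Flush
[12] P2: load  L3 | P0:I, P1:O(93), P2:S(93), P3:I | bus: BusRd
[13] P2: load  L1 | P0:I, P1:O(62), P2:S(62), P3:I | bus: BusRd
[14] P0: store L3 := 30 | P0:M(30), P1:I, P2:I, P3:I | bus: BusRdX,Flush
[15] P1: load  L1 | P0:I, P1:O(62), P2:S(62), P3:I | bus: none
[16] P2: load  L1 | P0:I, P1:O(62), P2:S(62), P3:I | bus: none
[17] P3: load  L1 | P0:I, P1:O(62), P2:S(62), P3:S(62) | bus: BusRd
[18] P2: load  L0 | P0:I, P1:O(30), P2:S(30), P3:S(30) | bus: none
[19] P1: store L0 := 7 | P0:I, P1:M(7), P2:I, P3:I | bus: BusUpgr
[20] P2: load  L0 | P0:I, P1:O(7), P2:S(7), P3:I | bus: BusRd
[21] P1: store L3 := 50 | P0:I, P1:M(50), P2:I, P3:I | bus: BusRdX,Flush
[22] P3: load  L2 | P0:I, P1:I, P2:I, P3:E(20) | bus: BusRd
[23] P3: store L2 := 21 | P0:I, P1:I, P2:I, P3:M(21) | bus: none
[24] P0: load  L1 | P0:S(62), P1:O(62), P2:S(62), P3:S(62) | bus: BusRd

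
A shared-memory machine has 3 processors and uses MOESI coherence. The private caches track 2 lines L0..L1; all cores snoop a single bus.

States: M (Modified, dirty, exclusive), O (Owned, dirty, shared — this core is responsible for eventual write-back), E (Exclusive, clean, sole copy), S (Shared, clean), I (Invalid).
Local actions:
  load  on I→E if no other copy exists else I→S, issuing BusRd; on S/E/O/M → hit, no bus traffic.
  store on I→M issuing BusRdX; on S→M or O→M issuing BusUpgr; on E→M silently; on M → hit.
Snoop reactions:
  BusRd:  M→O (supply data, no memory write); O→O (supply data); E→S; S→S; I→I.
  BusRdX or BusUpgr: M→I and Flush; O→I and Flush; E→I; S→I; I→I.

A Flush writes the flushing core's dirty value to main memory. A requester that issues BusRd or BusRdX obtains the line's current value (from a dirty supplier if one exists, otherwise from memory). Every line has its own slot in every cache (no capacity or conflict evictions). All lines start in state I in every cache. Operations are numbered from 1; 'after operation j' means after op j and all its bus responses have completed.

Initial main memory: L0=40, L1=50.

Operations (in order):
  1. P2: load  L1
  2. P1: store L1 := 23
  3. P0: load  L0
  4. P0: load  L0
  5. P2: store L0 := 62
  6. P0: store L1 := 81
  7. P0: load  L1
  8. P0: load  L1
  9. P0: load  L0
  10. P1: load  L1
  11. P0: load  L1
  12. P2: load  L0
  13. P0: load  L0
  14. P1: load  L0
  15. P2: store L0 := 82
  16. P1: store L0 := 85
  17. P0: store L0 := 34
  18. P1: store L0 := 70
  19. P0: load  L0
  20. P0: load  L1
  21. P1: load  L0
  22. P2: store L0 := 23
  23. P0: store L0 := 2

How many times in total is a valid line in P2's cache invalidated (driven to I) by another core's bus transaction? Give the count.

step 1: P2: load  L1  ⟶  IIE  (L1)  txn=BusRd  M[L1]=50
step 2: P1: store L1 := 23  ⟶  IMI  (L1)  txn=BusRdX  M[L1]=50
step 3: P0: load  L0  ⟶  EII  (L0)  txn=BusRd  M[L0]=40
step 4: P0: load  L0  ⟶  EII  (L0)  txn=∅  M[L0]=40
step 5: P2: store L0 := 62  ⟶  IIM  (L0)  txn=BusRdX  M[L0]=40
step 6: P0: store L1 := 81  ⟶  MII  (L1)  txn=BusRdX+Flush  M[L1]=23
step 7: P0: load  L1  ⟶  MII  (L1)  txn=∅  M[L1]=23
step 8: P0: load  L1  ⟶  MII  (L1)  txn=∅  M[L1]=23
step 9: P0: load  L0  ⟶  SIO  (L0)  txn=BusRd  M[L0]=40
step 10: P1: load  L1  ⟶  OSI  (L1)  txn=BusRd  M[L1]=23
step 11: P0: load  L1  ⟶  OSI  (L1)  txn=∅  M[L1]=23
step 12: P2: load  L0  ⟶  SIO  (L0)  txn=∅  M[L0]=40
step 13: P0: load  L0  ⟶  SIO  (L0)  txn=∅  M[L0]=40
step 14: P1: load  L0  ⟶  SSO  (L0)  txn=BusRd  M[L0]=40
step 15: P2: store L0 := 82  ⟶  IIM  (L0)  txn=BusUpgr  M[L0]=40
step 16: P1: store L0 := 85  ⟶  IMI  (L0)  txn=BusRdX+Flush  M[L0]=82
step 17: P0: store L0 := 34  ⟶  MII  (L0)  txn=BusRdX+Flush  M[L0]=85
step 18: P1: store L0 := 70  ⟶  IMI  (L0)  txn=BusRdX+Flush  M[L0]=34
step 19: P0: load  L0  ⟶  SOI  (L0)  txn=BusRd  M[L0]=34
step 20: P0: load  L1  ⟶  OSI  (L1)  txn=∅  M[L1]=23
step 21: P1: load  L0  ⟶  SOI  (L0)  txn=∅  M[L0]=34
step 22: P2: store L0 := 23  ⟶  IIM  (L0)  txn=BusRdX+Flush  M[L0]=70
step 23: P0: store L0 := 2  ⟶  MII  (L0)  txn=BusRdX+Flush  M[L0]=23

invalidations = 3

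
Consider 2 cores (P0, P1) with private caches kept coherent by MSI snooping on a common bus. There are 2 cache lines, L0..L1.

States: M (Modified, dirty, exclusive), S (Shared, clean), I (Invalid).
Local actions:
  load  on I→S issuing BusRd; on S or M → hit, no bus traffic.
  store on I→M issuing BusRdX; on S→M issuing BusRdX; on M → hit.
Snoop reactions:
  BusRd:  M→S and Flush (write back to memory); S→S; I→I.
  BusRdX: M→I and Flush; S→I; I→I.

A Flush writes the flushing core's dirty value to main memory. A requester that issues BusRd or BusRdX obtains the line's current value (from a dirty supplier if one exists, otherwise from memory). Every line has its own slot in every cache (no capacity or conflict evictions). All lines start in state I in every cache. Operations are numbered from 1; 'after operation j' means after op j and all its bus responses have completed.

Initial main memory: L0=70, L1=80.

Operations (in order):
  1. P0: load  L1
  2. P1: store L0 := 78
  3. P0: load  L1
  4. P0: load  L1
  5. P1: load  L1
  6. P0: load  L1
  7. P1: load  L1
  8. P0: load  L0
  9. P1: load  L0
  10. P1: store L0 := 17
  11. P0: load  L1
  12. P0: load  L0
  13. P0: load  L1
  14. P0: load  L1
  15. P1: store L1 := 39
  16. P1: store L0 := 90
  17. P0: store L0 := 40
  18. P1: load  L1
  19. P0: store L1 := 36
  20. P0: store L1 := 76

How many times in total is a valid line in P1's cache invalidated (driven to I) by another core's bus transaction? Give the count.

invalidations = 2

1. P0: load  L1  bus=[BusRd]  L1: P0=S P1=I  mem[L1]=80
2. P1: store L0 := 78  bus=[BusRdX]  L0: P0=I P1=M  mem[L0]=70
3. P0: load  L1  bus=[-]  L1: P0=S P1=I  mem[L1]=80
4. P0: load  L1  bus=[-]  L1: P0=S P1=I  mem[L1]=80
5. P1: load  L1  bus=[BusRd]  L1: P0=S P1=S  mem[L1]=80
6. P0: load  L1  bus=[-]  L1: P0=S P1=S  mem[L1]=80
7. P1: load  L1  bus=[-]  L1: P0=S P1=S  mem[L1]=80
8. P0: load  L0  bus=[BusRd,Flush]  L0: P0=S P1=S  mem[L0]=78
9. P1: load  L0  bus=[-]  L0: P0=S P1=S  mem[L0]=78
10. P1: store L0 := 17  bus=[BusRdX]  L0: P0=I P1=M  mem[L0]=78
11. P0: load  L1  bus=[-]  L1: P0=S P1=S  mem[L1]=80
12. P0: load  L0  bus=[BusRd,Flush]  L0: P0=S P1=S  mem[L0]=17
13. P0: load  L1  bus=[-]  L1: P0=S P1=S  mem[L1]=80
14. P0: load  L1  bus=[-]  L1: P0=S P1=S  mem[L1]=80
15. P1: store L1 := 39  bus=[BusRdX]  L1: P0=I P1=M  mem[L1]=80
16. P1: store L0 := 90  bus=[BusRdX]  L0: P0=I P1=M  mem[L0]=17
17. P0: store L0 := 40  bus=[BusRdX,Flush]  L0: P0=M P1=I  mem[L0]=90
18. P1: load  L1  bus=[-]  L1: P0=I P1=M  mem[L1]=80
19. P0: store L1 := 36  bus=[BusRdX,Flush]  L1: P0=M P1=I  mem[L1]=39
20. P0: store L1 := 76  bus=[-]  L1: P0=M P1=I  mem[L1]=39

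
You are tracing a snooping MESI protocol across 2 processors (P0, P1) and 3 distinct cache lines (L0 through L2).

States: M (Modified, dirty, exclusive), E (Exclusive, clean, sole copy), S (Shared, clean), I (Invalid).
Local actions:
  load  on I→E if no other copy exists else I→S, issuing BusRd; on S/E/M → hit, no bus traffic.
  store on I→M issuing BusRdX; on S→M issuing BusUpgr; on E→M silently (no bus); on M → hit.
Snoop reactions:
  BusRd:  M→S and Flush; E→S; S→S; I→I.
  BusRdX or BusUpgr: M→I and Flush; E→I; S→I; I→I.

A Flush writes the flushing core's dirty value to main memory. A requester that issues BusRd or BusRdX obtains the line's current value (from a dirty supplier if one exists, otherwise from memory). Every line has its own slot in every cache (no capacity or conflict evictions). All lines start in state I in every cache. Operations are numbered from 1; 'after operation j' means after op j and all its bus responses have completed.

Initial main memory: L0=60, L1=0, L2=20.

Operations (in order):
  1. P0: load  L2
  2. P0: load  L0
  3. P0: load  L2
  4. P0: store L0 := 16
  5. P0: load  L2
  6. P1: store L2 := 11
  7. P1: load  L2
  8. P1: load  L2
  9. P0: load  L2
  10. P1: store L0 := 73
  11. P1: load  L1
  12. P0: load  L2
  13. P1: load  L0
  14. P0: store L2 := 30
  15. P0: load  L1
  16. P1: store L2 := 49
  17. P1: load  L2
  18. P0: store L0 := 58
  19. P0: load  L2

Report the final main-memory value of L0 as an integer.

memory[L0] = 73

[1] P0: load  L2 | P0:E(20), P1:I | bus: BusRd
[2] P0: load  L0 | P0:E(60), P1:I | bus: BusRd
[3] P0: load  L2 | P0:E(20), P1:I | bus: none
[4] P0: store L0 := 16 | P0:M(16), P1:I | bus: none
[5] P0: load  L2 | P0:E(20), P1:I | bus: none
[6] P1: store L2 := 11 | P0:I, P1:M(11) | bus: BusRdX
[7] P1: load  L2 | P0:I, P1:M(11) | bus: none
[8] P1: load  L2 | P0:I, P1:M(11) | bus: none
[9] P0: load  L2 | P0:S(11), P1:S(11) | bus: BusRd,Flush
[10] P1: store L0 := 73 | P0:I, P1:M(73) | bus: BusRdX,Flush
[11] P1: load  L1 | P0:I, P1:E(0) | bus: BusRd
[12] P0: load  L2 | P0:S(11), P1:S(11) | bus: none
[13] P1: load  L0 | P0:I, P1:M(73) | bus: none
[14] P0: store L2 := 30 | P0:M(30), P1:I | bus: BusUpgr
[15] P0: load  L1 | P0:S(0), P1:S(0) | bus: BusRd
[16] P1: store L2 := 49 | P0:I, P1:M(49) | bus: BusRdX,Flush
[17] P1: load  L2 | P0:I, P1:M(49) | bus: none
[18] P0: store L0 := 58 | P0:M(58), P1:I | bus: BusRdX,Flush
[19] P0: load  L2 | P0:S(49), P1:S(49) | bus: BusRd,Flush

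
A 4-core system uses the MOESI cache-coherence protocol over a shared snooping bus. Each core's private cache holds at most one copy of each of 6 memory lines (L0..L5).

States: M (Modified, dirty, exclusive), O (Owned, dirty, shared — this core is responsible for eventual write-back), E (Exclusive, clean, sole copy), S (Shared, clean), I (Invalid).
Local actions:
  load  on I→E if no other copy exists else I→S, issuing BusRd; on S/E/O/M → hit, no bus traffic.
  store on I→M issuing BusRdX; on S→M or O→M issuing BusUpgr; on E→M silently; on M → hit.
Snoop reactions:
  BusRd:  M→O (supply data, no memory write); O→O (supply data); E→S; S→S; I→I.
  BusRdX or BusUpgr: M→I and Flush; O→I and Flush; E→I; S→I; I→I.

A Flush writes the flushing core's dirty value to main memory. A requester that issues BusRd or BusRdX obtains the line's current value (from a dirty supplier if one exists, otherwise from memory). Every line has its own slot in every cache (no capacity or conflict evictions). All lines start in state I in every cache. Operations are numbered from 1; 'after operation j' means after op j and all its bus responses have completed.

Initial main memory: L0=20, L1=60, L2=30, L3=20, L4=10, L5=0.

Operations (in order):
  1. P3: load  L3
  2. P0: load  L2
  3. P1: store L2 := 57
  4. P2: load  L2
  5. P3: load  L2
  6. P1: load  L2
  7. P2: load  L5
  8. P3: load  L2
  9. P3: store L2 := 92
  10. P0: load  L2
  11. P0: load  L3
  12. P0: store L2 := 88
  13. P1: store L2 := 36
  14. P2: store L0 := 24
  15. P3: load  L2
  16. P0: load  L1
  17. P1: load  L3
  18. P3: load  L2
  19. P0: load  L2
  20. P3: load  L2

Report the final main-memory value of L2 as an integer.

memory[L2] = 88

  op1 P3: load  L3 → I/I/I/E on L3; bus BusRd; mem=20
  op2 P0: load  L2 → E/I/I/I on L2; bus BusRd; mem=30
  op3 P1: store L2 := 57 → I/M/I/I on L2; bus BusRdX; mem=30
  op4 P2: load  L2 → I/O/S/I on L2; bus BusRd; mem=30
  op5 P3: load  L2 → I/O/S/S on L2; bus BusRd; mem=30
  op6 P1: load  L2 → I/O/S/S on L2; bus (none); mem=30
  op7 P2: load  L5 → I/I/E/I on L5; bus BusRd; mem=0
  op8 P3: load  L2 → I/O/S/S on L2; bus (none); mem=30
  op9 P3: store L2 := 92 → I/I/I/M on L2; bus BusUpgr Flush; mem=57
  op10 P0: load  L2 → S/I/I/O on L2; bus BusRd; mem=57
  op11 P0: load  L3 → S/I/I/S on L3; bus BusRd; mem=20
  op12 P0: store L2 := 88 → M/I/I/I on L2; bus BusUpgr Flush; mem=92
  op13 P1: store L2 := 36 → I/M/I/I on L2; bus BusRdX Flush; mem=88
  op14 P2: store L0 := 24 → I/I/M/I on L0; bus BusRdX; mem=20
  op15 P3: load  L2 → I/O/I/S on L2; bus BusRd; mem=88
  op16 P0: load  L1 → E/I/I/I on L1; bus BusRd; mem=60
  op17 P1: load  L3 → S/S/I/S on L3; bus BusRd; mem=20
  op18 P3: load  L2 → I/O/I/S on L2; bus (none); mem=88
  op19 P0: load  L2 → S/O/I/S on L2; bus BusRd; mem=88
  op20 P3: load  L2 → S/O/I/S on L2; bus (none); mem=88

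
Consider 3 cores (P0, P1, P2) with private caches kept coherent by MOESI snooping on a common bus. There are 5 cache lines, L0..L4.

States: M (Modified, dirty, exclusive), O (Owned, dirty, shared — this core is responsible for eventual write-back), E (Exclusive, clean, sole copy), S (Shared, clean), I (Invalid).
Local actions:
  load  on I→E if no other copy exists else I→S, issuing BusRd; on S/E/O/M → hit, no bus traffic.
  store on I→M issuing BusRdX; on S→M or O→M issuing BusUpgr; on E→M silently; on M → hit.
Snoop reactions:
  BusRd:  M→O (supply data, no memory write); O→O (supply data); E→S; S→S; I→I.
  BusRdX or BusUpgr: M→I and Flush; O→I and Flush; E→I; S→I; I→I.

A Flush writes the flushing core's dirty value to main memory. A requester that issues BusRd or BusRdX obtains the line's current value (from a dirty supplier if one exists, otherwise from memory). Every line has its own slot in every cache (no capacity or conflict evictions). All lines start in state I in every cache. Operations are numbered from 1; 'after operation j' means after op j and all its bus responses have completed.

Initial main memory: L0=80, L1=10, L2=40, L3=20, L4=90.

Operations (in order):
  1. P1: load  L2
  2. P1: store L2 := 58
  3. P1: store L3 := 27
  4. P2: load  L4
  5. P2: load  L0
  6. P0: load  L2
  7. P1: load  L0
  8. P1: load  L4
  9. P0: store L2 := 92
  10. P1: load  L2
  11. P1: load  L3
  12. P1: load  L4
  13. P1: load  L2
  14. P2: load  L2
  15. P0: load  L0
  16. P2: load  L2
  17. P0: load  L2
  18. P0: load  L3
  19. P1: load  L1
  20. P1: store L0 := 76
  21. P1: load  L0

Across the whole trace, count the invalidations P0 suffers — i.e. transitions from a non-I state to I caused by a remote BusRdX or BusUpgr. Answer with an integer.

invalidations = 1

  op1 P1: load  L2 → I/E/I on L2; bus BusRd; mem=40
  op2 P1: store L2 := 58 → I/M/I on L2; bus (none); mem=40
  op3 P1: store L3 := 27 → I/M/I on L3; bus BusRdX; mem=20
  op4 P2: load  L4 → I/I/E on L4; bus BusRd; mem=90
  op5 P2: load  L0 → I/I/E on L0; bus BusRd; mem=80
  op6 P0: load  L2 → S/O/I on L2; bus BusRd; mem=40
  op7 P1: load  L0 → I/S/S on L0; bus BusRd; mem=80
  op8 P1: load  L4 → I/S/S on L4; bus BusRd; mem=90
  op9 P0: store L2 := 92 → M/I/I on L2; bus BusUpgr Flush; mem=58
  op10 P1: load  L2 → O/S/I on L2; bus BusRd; mem=58
  op11 P1: load  L3 → I/M/I on L3; bus (none); mem=20
  op12 P1: load  L4 → I/S/S on L4; bus (none); mem=90
  op13 P1: load  L2 → O/S/I on L2; bus (none); mem=58
  op14 P2: load  L2 → O/S/S on L2; bus BusRd; mem=58
  op15 P0: load  L0 → S/S/S on L0; bus BusRd; mem=80
  op16 P2: load  L2 → O/S/S on L2; bus (none); mem=58
  op17 P0: load  L2 → O/S/S on L2; bus (none); mem=58
  op18 P0: load  L3 → S/O/I on L3; bus BusRd; mem=20
  op19 P1: load  L1 → I/E/I on L1; bus BusRd; mem=10
  op20 P1: store L0 := 76 → I/M/I on L0; bus BusUpgr; mem=80
  op21 P1: load  L0 → I/M/I on L0; bus (none); mem=80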